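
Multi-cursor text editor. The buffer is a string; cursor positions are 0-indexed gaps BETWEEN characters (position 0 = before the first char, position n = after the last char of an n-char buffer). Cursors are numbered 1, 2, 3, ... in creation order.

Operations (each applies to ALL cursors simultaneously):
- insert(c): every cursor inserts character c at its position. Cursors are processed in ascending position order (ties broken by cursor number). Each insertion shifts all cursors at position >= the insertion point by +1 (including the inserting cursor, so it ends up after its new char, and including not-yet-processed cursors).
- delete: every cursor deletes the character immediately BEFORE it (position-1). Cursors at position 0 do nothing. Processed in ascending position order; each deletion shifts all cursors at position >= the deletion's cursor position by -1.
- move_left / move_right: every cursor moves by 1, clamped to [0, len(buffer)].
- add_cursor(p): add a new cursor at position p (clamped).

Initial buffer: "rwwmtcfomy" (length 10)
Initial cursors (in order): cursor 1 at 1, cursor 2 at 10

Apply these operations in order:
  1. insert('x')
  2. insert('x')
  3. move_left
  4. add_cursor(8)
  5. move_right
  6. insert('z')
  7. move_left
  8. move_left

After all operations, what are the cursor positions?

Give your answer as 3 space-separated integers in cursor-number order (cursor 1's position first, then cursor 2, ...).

After op 1 (insert('x')): buffer="rxwwmtcfomyx" (len 12), cursors c1@2 c2@12, authorship .1.........2
After op 2 (insert('x')): buffer="rxxwwmtcfomyxx" (len 14), cursors c1@3 c2@14, authorship .11.........22
After op 3 (move_left): buffer="rxxwwmtcfomyxx" (len 14), cursors c1@2 c2@13, authorship .11.........22
After op 4 (add_cursor(8)): buffer="rxxwwmtcfomyxx" (len 14), cursors c1@2 c3@8 c2@13, authorship .11.........22
After op 5 (move_right): buffer="rxxwwmtcfomyxx" (len 14), cursors c1@3 c3@9 c2@14, authorship .11.........22
After op 6 (insert('z')): buffer="rxxzwwmtcfzomyxxz" (len 17), cursors c1@4 c3@11 c2@17, authorship .111......3...222
After op 7 (move_left): buffer="rxxzwwmtcfzomyxxz" (len 17), cursors c1@3 c3@10 c2@16, authorship .111......3...222
After op 8 (move_left): buffer="rxxzwwmtcfzomyxxz" (len 17), cursors c1@2 c3@9 c2@15, authorship .111......3...222

Answer: 2 15 9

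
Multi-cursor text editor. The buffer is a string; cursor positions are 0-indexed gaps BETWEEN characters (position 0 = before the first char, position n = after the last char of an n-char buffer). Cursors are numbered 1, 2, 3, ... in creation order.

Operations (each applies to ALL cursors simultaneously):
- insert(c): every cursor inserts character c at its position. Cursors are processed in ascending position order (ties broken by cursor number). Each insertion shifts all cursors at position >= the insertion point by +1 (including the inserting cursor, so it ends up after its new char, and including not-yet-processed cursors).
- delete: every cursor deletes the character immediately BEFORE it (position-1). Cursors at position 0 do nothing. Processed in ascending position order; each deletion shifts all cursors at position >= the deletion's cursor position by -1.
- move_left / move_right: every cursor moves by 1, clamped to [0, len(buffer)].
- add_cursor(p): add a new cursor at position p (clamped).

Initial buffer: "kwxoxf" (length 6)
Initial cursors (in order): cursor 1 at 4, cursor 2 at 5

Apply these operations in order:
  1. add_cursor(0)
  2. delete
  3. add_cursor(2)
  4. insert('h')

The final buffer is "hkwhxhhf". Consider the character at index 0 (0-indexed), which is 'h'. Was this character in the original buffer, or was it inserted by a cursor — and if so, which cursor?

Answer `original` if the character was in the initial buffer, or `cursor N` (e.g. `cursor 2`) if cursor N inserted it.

Answer: cursor 3

Derivation:
After op 1 (add_cursor(0)): buffer="kwxoxf" (len 6), cursors c3@0 c1@4 c2@5, authorship ......
After op 2 (delete): buffer="kwxf" (len 4), cursors c3@0 c1@3 c2@3, authorship ....
After op 3 (add_cursor(2)): buffer="kwxf" (len 4), cursors c3@0 c4@2 c1@3 c2@3, authorship ....
After op 4 (insert('h')): buffer="hkwhxhhf" (len 8), cursors c3@1 c4@4 c1@7 c2@7, authorship 3..4.12.
Authorship (.=original, N=cursor N): 3 . . 4 . 1 2 .
Index 0: author = 3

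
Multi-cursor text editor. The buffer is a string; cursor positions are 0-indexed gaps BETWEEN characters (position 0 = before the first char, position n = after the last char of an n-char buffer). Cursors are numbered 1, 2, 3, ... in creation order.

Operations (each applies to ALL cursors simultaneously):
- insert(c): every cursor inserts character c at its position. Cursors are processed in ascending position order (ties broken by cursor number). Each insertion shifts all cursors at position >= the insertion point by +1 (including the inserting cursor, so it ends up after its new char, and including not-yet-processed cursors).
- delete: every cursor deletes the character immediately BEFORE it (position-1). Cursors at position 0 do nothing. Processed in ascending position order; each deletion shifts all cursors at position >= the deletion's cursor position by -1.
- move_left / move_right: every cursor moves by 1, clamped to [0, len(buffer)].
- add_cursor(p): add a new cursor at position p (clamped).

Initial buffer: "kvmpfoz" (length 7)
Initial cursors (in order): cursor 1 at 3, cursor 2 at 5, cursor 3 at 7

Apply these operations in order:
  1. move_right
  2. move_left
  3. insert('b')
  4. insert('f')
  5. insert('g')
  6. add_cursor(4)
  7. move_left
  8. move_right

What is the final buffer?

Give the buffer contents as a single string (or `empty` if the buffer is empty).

After op 1 (move_right): buffer="kvmpfoz" (len 7), cursors c1@4 c2@6 c3@7, authorship .......
After op 2 (move_left): buffer="kvmpfoz" (len 7), cursors c1@3 c2@5 c3@6, authorship .......
After op 3 (insert('b')): buffer="kvmbpfbobz" (len 10), cursors c1@4 c2@7 c3@9, authorship ...1..2.3.
After op 4 (insert('f')): buffer="kvmbfpfbfobfz" (len 13), cursors c1@5 c2@9 c3@12, authorship ...11..22.33.
After op 5 (insert('g')): buffer="kvmbfgpfbfgobfgz" (len 16), cursors c1@6 c2@11 c3@15, authorship ...111..222.333.
After op 6 (add_cursor(4)): buffer="kvmbfgpfbfgobfgz" (len 16), cursors c4@4 c1@6 c2@11 c3@15, authorship ...111..222.333.
After op 7 (move_left): buffer="kvmbfgpfbfgobfgz" (len 16), cursors c4@3 c1@5 c2@10 c3@14, authorship ...111..222.333.
After op 8 (move_right): buffer="kvmbfgpfbfgobfgz" (len 16), cursors c4@4 c1@6 c2@11 c3@15, authorship ...111..222.333.

Answer: kvmbfgpfbfgobfgz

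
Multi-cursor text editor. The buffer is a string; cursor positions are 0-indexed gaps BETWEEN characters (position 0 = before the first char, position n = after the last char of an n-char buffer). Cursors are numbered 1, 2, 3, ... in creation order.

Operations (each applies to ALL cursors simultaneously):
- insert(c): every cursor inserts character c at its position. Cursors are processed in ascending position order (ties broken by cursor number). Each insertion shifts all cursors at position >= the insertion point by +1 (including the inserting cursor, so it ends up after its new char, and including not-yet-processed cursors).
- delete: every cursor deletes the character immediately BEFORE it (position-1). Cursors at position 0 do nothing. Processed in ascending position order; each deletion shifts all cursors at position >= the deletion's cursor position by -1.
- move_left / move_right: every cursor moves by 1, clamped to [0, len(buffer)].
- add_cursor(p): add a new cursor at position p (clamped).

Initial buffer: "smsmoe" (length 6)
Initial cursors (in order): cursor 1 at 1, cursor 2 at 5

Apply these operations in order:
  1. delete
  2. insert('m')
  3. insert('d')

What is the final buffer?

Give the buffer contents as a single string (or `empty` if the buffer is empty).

After op 1 (delete): buffer="msme" (len 4), cursors c1@0 c2@3, authorship ....
After op 2 (insert('m')): buffer="mmsmme" (len 6), cursors c1@1 c2@5, authorship 1...2.
After op 3 (insert('d')): buffer="mdmsmmde" (len 8), cursors c1@2 c2@7, authorship 11...22.

Answer: mdmsmmde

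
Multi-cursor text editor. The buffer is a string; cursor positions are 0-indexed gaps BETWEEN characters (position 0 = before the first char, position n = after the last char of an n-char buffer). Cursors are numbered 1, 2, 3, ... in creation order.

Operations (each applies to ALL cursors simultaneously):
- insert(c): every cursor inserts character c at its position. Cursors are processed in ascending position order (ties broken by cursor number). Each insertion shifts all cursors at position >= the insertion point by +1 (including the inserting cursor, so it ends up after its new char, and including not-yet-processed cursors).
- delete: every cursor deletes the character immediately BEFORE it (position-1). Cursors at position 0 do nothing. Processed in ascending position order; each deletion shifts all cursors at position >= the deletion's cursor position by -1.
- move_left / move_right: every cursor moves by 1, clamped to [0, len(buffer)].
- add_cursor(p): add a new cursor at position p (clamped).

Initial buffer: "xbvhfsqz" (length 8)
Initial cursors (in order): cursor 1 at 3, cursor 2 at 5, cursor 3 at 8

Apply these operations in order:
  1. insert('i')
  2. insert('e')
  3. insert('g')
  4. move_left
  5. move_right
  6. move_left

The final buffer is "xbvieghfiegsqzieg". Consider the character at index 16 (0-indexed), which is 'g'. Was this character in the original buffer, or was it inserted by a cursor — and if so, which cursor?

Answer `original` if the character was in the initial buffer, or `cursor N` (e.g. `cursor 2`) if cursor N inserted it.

Answer: cursor 3

Derivation:
After op 1 (insert('i')): buffer="xbvihfisqzi" (len 11), cursors c1@4 c2@7 c3@11, authorship ...1..2...3
After op 2 (insert('e')): buffer="xbviehfiesqzie" (len 14), cursors c1@5 c2@9 c3@14, authorship ...11..22...33
After op 3 (insert('g')): buffer="xbvieghfiegsqzieg" (len 17), cursors c1@6 c2@11 c3@17, authorship ...111..222...333
After op 4 (move_left): buffer="xbvieghfiegsqzieg" (len 17), cursors c1@5 c2@10 c3@16, authorship ...111..222...333
After op 5 (move_right): buffer="xbvieghfiegsqzieg" (len 17), cursors c1@6 c2@11 c3@17, authorship ...111..222...333
After op 6 (move_left): buffer="xbvieghfiegsqzieg" (len 17), cursors c1@5 c2@10 c3@16, authorship ...111..222...333
Authorship (.=original, N=cursor N): . . . 1 1 1 . . 2 2 2 . . . 3 3 3
Index 16: author = 3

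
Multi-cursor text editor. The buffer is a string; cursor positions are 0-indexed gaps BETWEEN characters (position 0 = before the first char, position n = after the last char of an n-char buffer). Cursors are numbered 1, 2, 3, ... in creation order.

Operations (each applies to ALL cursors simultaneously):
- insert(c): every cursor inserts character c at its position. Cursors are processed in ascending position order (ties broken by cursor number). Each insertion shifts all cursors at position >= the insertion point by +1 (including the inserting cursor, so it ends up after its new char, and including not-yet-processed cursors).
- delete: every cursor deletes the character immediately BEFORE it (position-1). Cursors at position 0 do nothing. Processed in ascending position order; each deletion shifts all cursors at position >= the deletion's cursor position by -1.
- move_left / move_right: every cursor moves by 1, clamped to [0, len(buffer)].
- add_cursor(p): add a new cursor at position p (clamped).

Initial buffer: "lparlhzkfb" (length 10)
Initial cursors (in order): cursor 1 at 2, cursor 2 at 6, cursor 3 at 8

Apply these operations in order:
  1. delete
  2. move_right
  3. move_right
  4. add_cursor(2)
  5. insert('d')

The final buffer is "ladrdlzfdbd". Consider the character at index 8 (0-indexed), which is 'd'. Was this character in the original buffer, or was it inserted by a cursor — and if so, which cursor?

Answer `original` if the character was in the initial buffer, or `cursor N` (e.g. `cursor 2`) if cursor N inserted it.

After op 1 (delete): buffer="larlzfb" (len 7), cursors c1@1 c2@4 c3@5, authorship .......
After op 2 (move_right): buffer="larlzfb" (len 7), cursors c1@2 c2@5 c3@6, authorship .......
After op 3 (move_right): buffer="larlzfb" (len 7), cursors c1@3 c2@6 c3@7, authorship .......
After op 4 (add_cursor(2)): buffer="larlzfb" (len 7), cursors c4@2 c1@3 c2@6 c3@7, authorship .......
After op 5 (insert('d')): buffer="ladrdlzfdbd" (len 11), cursors c4@3 c1@5 c2@9 c3@11, authorship ..4.1...2.3
Authorship (.=original, N=cursor N): . . 4 . 1 . . . 2 . 3
Index 8: author = 2

Answer: cursor 2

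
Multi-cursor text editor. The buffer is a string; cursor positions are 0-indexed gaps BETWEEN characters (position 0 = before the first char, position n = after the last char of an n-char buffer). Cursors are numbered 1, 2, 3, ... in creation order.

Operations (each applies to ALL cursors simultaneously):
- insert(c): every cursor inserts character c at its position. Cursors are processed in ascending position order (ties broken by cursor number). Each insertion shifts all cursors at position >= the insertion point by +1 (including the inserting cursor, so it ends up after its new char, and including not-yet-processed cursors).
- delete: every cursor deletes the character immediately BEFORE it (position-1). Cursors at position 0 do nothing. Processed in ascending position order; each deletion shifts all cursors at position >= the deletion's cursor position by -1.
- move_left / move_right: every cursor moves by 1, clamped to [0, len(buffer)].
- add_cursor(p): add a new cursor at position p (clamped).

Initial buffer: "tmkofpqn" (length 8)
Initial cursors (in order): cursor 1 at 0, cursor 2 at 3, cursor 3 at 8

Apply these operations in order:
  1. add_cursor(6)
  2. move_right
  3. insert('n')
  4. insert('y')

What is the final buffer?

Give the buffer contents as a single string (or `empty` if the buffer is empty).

Answer: tnymkonyfpqnynny

Derivation:
After op 1 (add_cursor(6)): buffer="tmkofpqn" (len 8), cursors c1@0 c2@3 c4@6 c3@8, authorship ........
After op 2 (move_right): buffer="tmkofpqn" (len 8), cursors c1@1 c2@4 c4@7 c3@8, authorship ........
After op 3 (insert('n')): buffer="tnmkonfpqnnn" (len 12), cursors c1@2 c2@6 c4@10 c3@12, authorship .1...2...4.3
After op 4 (insert('y')): buffer="tnymkonyfpqnynny" (len 16), cursors c1@3 c2@8 c4@13 c3@16, authorship .11...22...44.33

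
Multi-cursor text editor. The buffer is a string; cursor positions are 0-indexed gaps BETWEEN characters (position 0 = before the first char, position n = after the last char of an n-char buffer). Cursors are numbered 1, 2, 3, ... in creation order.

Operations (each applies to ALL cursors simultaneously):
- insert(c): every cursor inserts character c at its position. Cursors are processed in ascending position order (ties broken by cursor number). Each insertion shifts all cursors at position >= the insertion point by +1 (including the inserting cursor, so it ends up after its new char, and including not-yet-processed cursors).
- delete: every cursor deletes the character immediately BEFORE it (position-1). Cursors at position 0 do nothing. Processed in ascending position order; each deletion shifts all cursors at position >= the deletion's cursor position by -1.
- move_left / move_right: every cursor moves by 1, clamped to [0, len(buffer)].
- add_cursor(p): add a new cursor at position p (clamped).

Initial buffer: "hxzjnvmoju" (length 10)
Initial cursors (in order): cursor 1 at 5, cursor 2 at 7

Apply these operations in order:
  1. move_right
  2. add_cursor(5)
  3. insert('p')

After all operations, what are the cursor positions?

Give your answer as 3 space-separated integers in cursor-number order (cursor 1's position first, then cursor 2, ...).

Answer: 8 11 6

Derivation:
After op 1 (move_right): buffer="hxzjnvmoju" (len 10), cursors c1@6 c2@8, authorship ..........
After op 2 (add_cursor(5)): buffer="hxzjnvmoju" (len 10), cursors c3@5 c1@6 c2@8, authorship ..........
After op 3 (insert('p')): buffer="hxzjnpvpmopju" (len 13), cursors c3@6 c1@8 c2@11, authorship .....3.1..2..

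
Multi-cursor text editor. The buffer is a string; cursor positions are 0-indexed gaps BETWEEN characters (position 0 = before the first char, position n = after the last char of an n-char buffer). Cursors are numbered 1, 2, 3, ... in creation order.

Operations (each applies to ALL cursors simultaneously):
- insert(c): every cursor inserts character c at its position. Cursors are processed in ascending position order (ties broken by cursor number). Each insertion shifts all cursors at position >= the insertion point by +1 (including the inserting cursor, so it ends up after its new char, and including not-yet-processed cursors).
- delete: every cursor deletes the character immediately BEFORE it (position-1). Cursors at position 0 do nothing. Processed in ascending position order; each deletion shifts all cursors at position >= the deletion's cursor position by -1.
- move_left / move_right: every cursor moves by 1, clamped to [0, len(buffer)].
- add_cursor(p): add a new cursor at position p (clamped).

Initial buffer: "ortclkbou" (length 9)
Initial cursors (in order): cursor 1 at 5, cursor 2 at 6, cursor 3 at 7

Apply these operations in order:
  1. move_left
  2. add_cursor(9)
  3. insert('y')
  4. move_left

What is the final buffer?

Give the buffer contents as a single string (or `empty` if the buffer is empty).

After op 1 (move_left): buffer="ortclkbou" (len 9), cursors c1@4 c2@5 c3@6, authorship .........
After op 2 (add_cursor(9)): buffer="ortclkbou" (len 9), cursors c1@4 c2@5 c3@6 c4@9, authorship .........
After op 3 (insert('y')): buffer="ortcylykybouy" (len 13), cursors c1@5 c2@7 c3@9 c4@13, authorship ....1.2.3...4
After op 4 (move_left): buffer="ortcylykybouy" (len 13), cursors c1@4 c2@6 c3@8 c4@12, authorship ....1.2.3...4

Answer: ortcylykybouy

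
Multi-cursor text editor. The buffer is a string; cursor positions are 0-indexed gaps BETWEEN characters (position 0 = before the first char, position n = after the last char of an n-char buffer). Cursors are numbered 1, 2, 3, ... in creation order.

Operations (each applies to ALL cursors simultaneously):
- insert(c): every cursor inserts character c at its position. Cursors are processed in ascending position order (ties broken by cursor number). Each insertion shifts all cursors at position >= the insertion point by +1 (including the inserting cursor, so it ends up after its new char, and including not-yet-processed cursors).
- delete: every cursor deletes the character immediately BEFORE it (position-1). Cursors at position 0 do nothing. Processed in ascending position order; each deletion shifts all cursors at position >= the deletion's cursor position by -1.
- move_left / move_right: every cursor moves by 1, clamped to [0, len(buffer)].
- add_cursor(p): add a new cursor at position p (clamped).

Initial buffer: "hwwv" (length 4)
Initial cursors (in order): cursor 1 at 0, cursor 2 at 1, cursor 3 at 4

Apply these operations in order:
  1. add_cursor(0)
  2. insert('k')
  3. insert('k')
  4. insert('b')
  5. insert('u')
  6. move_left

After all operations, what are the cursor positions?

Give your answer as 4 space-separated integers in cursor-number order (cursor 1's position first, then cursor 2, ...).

After op 1 (add_cursor(0)): buffer="hwwv" (len 4), cursors c1@0 c4@0 c2@1 c3@4, authorship ....
After op 2 (insert('k')): buffer="kkhkwwvk" (len 8), cursors c1@2 c4@2 c2@4 c3@8, authorship 14.2...3
After op 3 (insert('k')): buffer="kkkkhkkwwvkk" (len 12), cursors c1@4 c4@4 c2@7 c3@12, authorship 1414.22...33
After op 4 (insert('b')): buffer="kkkkbbhkkbwwvkkb" (len 16), cursors c1@6 c4@6 c2@10 c3@16, authorship 141414.222...333
After op 5 (insert('u')): buffer="kkkkbbuuhkkbuwwvkkbu" (len 20), cursors c1@8 c4@8 c2@13 c3@20, authorship 14141414.2222...3333
After op 6 (move_left): buffer="kkkkbbuuhkkbuwwvkkbu" (len 20), cursors c1@7 c4@7 c2@12 c3@19, authorship 14141414.2222...3333

Answer: 7 12 19 7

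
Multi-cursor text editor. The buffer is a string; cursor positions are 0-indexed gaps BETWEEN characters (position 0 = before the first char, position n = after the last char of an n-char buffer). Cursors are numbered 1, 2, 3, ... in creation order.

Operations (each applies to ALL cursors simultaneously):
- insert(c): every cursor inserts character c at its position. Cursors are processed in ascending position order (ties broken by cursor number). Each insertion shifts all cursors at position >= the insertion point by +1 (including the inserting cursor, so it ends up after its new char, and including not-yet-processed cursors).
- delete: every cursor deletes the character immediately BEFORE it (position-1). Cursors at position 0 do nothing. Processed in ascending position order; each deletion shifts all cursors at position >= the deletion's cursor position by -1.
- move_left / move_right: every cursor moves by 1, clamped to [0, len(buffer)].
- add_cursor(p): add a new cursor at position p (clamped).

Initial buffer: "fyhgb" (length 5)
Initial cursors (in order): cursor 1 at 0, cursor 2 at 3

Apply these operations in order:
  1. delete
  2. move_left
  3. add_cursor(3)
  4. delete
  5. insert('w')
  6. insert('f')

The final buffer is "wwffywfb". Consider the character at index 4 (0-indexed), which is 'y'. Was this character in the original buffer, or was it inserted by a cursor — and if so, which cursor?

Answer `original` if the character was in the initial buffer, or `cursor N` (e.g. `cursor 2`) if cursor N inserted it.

Answer: original

Derivation:
After op 1 (delete): buffer="fygb" (len 4), cursors c1@0 c2@2, authorship ....
After op 2 (move_left): buffer="fygb" (len 4), cursors c1@0 c2@1, authorship ....
After op 3 (add_cursor(3)): buffer="fygb" (len 4), cursors c1@0 c2@1 c3@3, authorship ....
After op 4 (delete): buffer="yb" (len 2), cursors c1@0 c2@0 c3@1, authorship ..
After op 5 (insert('w')): buffer="wwywb" (len 5), cursors c1@2 c2@2 c3@4, authorship 12.3.
After op 6 (insert('f')): buffer="wwffywfb" (len 8), cursors c1@4 c2@4 c3@7, authorship 1212.33.
Authorship (.=original, N=cursor N): 1 2 1 2 . 3 3 .
Index 4: author = original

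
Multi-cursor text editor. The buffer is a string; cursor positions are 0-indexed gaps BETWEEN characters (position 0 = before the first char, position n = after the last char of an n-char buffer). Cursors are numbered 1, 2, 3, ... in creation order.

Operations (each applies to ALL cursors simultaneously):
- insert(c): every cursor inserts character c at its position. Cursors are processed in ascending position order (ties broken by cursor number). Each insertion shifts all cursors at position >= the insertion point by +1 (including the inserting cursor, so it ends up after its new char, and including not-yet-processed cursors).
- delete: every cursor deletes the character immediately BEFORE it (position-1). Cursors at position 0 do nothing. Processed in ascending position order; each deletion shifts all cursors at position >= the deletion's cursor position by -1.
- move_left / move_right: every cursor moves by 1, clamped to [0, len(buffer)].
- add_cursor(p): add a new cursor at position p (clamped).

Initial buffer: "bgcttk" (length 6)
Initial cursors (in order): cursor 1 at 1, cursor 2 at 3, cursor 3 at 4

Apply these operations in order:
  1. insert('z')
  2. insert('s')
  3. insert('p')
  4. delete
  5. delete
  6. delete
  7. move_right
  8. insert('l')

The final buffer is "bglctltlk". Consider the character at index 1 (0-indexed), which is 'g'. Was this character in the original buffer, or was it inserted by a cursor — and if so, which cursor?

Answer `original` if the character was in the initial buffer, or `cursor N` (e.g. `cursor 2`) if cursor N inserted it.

After op 1 (insert('z')): buffer="bzgcztztk" (len 9), cursors c1@2 c2@5 c3@7, authorship .1..2.3..
After op 2 (insert('s')): buffer="bzsgczstzstk" (len 12), cursors c1@3 c2@7 c3@10, authorship .11..22.33..
After op 3 (insert('p')): buffer="bzspgczsptzsptk" (len 15), cursors c1@4 c2@9 c3@13, authorship .111..222.333..
After op 4 (delete): buffer="bzsgczstzstk" (len 12), cursors c1@3 c2@7 c3@10, authorship .11..22.33..
After op 5 (delete): buffer="bzgcztztk" (len 9), cursors c1@2 c2@5 c3@7, authorship .1..2.3..
After op 6 (delete): buffer="bgcttk" (len 6), cursors c1@1 c2@3 c3@4, authorship ......
After op 7 (move_right): buffer="bgcttk" (len 6), cursors c1@2 c2@4 c3@5, authorship ......
After op 8 (insert('l')): buffer="bglctltlk" (len 9), cursors c1@3 c2@6 c3@8, authorship ..1..2.3.
Authorship (.=original, N=cursor N): . . 1 . . 2 . 3 .
Index 1: author = original

Answer: original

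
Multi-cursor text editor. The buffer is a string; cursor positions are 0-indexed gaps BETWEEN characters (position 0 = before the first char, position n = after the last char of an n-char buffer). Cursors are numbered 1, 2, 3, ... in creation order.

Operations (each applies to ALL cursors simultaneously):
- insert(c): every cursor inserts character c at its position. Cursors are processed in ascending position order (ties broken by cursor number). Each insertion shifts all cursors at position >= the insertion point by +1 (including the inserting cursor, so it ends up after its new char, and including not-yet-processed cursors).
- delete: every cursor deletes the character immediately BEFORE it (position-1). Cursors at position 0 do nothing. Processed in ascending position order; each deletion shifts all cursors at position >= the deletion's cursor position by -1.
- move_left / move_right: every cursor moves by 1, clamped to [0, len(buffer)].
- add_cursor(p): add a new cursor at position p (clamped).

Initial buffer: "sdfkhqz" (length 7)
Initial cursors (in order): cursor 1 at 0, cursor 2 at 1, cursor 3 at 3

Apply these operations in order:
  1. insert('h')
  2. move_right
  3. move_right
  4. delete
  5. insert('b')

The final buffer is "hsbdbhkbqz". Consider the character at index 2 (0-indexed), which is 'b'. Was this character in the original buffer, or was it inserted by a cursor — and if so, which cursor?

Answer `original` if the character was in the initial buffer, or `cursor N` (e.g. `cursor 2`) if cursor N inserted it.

Answer: cursor 1

Derivation:
After op 1 (insert('h')): buffer="hshdfhkhqz" (len 10), cursors c1@1 c2@3 c3@6, authorship 1.2..3....
After op 2 (move_right): buffer="hshdfhkhqz" (len 10), cursors c1@2 c2@4 c3@7, authorship 1.2..3....
After op 3 (move_right): buffer="hshdfhkhqz" (len 10), cursors c1@3 c2@5 c3@8, authorship 1.2..3....
After op 4 (delete): buffer="hsdhkqz" (len 7), cursors c1@2 c2@3 c3@5, authorship 1..3...
After op 5 (insert('b')): buffer="hsbdbhkbqz" (len 10), cursors c1@3 c2@5 c3@8, authorship 1.1.23.3..
Authorship (.=original, N=cursor N): 1 . 1 . 2 3 . 3 . .
Index 2: author = 1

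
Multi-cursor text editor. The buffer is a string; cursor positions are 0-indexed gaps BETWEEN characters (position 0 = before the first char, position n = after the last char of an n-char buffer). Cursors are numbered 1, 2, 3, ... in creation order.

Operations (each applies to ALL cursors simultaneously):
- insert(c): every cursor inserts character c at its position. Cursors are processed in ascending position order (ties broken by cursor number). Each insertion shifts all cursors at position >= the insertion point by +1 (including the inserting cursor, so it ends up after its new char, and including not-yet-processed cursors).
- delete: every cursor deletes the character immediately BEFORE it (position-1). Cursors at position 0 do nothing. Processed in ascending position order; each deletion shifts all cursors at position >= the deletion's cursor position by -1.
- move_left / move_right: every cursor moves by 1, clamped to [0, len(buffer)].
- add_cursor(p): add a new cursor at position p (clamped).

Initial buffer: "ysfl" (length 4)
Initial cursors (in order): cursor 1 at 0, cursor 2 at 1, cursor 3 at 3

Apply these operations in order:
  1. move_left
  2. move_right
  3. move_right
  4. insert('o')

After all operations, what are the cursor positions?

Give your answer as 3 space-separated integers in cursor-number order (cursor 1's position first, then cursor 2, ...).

After op 1 (move_left): buffer="ysfl" (len 4), cursors c1@0 c2@0 c3@2, authorship ....
After op 2 (move_right): buffer="ysfl" (len 4), cursors c1@1 c2@1 c3@3, authorship ....
After op 3 (move_right): buffer="ysfl" (len 4), cursors c1@2 c2@2 c3@4, authorship ....
After op 4 (insert('o')): buffer="ysooflo" (len 7), cursors c1@4 c2@4 c3@7, authorship ..12..3

Answer: 4 4 7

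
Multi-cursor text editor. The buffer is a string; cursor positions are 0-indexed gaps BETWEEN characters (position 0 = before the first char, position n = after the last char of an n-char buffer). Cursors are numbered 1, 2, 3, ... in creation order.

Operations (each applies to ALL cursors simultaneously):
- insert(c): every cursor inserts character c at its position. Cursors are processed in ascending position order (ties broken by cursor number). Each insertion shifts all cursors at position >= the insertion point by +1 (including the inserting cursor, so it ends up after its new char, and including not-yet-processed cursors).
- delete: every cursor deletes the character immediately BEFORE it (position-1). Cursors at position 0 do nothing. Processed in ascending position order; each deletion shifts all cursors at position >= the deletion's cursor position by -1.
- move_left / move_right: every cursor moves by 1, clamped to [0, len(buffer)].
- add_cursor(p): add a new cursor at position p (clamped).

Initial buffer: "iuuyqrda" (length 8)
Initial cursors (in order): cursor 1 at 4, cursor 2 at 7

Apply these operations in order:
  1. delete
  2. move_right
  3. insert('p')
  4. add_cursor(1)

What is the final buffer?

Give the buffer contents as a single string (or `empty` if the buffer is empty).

Answer: iuuqprap

Derivation:
After op 1 (delete): buffer="iuuqra" (len 6), cursors c1@3 c2@5, authorship ......
After op 2 (move_right): buffer="iuuqra" (len 6), cursors c1@4 c2@6, authorship ......
After op 3 (insert('p')): buffer="iuuqprap" (len 8), cursors c1@5 c2@8, authorship ....1..2
After op 4 (add_cursor(1)): buffer="iuuqprap" (len 8), cursors c3@1 c1@5 c2@8, authorship ....1..2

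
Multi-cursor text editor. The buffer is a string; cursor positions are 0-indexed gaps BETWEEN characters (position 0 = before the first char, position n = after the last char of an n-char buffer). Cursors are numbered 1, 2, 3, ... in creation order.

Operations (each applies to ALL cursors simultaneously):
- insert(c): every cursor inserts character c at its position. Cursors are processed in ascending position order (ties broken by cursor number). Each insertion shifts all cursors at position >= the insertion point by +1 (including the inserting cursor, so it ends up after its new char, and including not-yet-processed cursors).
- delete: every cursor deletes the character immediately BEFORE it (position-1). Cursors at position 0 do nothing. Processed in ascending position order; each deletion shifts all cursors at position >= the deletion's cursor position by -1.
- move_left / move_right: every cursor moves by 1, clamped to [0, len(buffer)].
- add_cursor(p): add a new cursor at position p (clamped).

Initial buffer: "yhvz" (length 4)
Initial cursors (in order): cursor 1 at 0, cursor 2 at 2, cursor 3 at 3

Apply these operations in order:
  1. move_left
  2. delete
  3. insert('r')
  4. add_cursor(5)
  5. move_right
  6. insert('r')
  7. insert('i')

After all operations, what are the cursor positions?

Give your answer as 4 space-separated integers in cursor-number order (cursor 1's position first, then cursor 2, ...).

Answer: 10 10 10 13

Derivation:
After op 1 (move_left): buffer="yhvz" (len 4), cursors c1@0 c2@1 c3@2, authorship ....
After op 2 (delete): buffer="vz" (len 2), cursors c1@0 c2@0 c3@0, authorship ..
After op 3 (insert('r')): buffer="rrrvz" (len 5), cursors c1@3 c2@3 c3@3, authorship 123..
After op 4 (add_cursor(5)): buffer="rrrvz" (len 5), cursors c1@3 c2@3 c3@3 c4@5, authorship 123..
After op 5 (move_right): buffer="rrrvz" (len 5), cursors c1@4 c2@4 c3@4 c4@5, authorship 123..
After op 6 (insert('r')): buffer="rrrvrrrzr" (len 9), cursors c1@7 c2@7 c3@7 c4@9, authorship 123.123.4
After op 7 (insert('i')): buffer="rrrvrrriiizri" (len 13), cursors c1@10 c2@10 c3@10 c4@13, authorship 123.123123.44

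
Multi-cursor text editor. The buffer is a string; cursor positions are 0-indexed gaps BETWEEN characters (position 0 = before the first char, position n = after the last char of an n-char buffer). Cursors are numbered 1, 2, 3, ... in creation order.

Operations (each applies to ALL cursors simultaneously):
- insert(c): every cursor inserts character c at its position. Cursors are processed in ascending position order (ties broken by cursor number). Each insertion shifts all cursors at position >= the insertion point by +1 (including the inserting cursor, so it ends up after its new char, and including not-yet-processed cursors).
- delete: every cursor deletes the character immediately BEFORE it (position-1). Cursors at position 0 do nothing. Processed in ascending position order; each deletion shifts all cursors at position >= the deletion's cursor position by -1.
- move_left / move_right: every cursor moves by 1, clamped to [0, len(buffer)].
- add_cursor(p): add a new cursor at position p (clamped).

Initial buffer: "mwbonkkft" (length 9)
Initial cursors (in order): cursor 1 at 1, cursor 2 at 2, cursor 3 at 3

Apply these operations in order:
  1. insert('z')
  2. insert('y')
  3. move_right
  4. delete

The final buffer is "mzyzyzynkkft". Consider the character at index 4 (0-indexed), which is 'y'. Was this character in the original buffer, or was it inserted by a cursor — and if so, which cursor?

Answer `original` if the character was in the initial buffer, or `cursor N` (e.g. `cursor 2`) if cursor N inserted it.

Answer: cursor 2

Derivation:
After op 1 (insert('z')): buffer="mzwzbzonkkft" (len 12), cursors c1@2 c2@4 c3@6, authorship .1.2.3......
After op 2 (insert('y')): buffer="mzywzybzyonkkft" (len 15), cursors c1@3 c2@6 c3@9, authorship .11.22.33......
After op 3 (move_right): buffer="mzywzybzyonkkft" (len 15), cursors c1@4 c2@7 c3@10, authorship .11.22.33......
After op 4 (delete): buffer="mzyzyzynkkft" (len 12), cursors c1@3 c2@5 c3@7, authorship .112233.....
Authorship (.=original, N=cursor N): . 1 1 2 2 3 3 . . . . .
Index 4: author = 2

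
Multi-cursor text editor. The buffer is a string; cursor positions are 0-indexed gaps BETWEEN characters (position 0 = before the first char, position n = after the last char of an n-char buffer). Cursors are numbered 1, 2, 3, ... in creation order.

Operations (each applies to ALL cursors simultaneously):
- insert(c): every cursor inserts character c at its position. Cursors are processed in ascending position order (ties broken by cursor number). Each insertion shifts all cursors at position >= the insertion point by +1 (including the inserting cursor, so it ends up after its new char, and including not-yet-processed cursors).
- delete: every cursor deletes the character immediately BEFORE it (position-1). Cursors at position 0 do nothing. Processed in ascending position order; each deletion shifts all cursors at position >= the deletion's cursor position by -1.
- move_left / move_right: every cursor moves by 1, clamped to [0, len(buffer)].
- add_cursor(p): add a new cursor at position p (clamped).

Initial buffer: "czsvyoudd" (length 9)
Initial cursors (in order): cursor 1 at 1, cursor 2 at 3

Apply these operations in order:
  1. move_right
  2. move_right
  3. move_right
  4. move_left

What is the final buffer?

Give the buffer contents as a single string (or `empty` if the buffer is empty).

Answer: czsvyoudd

Derivation:
After op 1 (move_right): buffer="czsvyoudd" (len 9), cursors c1@2 c2@4, authorship .........
After op 2 (move_right): buffer="czsvyoudd" (len 9), cursors c1@3 c2@5, authorship .........
After op 3 (move_right): buffer="czsvyoudd" (len 9), cursors c1@4 c2@6, authorship .........
After op 4 (move_left): buffer="czsvyoudd" (len 9), cursors c1@3 c2@5, authorship .........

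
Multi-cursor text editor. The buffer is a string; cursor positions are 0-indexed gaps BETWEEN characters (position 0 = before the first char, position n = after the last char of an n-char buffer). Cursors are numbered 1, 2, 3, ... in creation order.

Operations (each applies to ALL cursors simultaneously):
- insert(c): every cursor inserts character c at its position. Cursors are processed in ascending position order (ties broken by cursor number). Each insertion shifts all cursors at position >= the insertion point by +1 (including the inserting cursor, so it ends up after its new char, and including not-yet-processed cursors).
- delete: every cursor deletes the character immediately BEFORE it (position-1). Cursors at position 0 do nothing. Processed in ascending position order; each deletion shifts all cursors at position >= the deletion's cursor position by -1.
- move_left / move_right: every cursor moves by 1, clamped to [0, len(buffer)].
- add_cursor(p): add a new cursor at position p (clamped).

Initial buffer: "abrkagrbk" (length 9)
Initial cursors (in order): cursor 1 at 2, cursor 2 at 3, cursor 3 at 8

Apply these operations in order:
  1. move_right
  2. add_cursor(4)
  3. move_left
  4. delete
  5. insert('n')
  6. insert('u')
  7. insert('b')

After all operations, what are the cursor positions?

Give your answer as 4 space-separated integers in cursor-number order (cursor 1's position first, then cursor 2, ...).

Answer: 9 9 16 9

Derivation:
After op 1 (move_right): buffer="abrkagrbk" (len 9), cursors c1@3 c2@4 c3@9, authorship .........
After op 2 (add_cursor(4)): buffer="abrkagrbk" (len 9), cursors c1@3 c2@4 c4@4 c3@9, authorship .........
After op 3 (move_left): buffer="abrkagrbk" (len 9), cursors c1@2 c2@3 c4@3 c3@8, authorship .........
After op 4 (delete): buffer="kagrk" (len 5), cursors c1@0 c2@0 c4@0 c3@4, authorship .....
After op 5 (insert('n')): buffer="nnnkagrnk" (len 9), cursors c1@3 c2@3 c4@3 c3@8, authorship 124....3.
After op 6 (insert('u')): buffer="nnnuuukagrnuk" (len 13), cursors c1@6 c2@6 c4@6 c3@12, authorship 124124....33.
After op 7 (insert('b')): buffer="nnnuuubbbkagrnubk" (len 17), cursors c1@9 c2@9 c4@9 c3@16, authorship 124124124....333.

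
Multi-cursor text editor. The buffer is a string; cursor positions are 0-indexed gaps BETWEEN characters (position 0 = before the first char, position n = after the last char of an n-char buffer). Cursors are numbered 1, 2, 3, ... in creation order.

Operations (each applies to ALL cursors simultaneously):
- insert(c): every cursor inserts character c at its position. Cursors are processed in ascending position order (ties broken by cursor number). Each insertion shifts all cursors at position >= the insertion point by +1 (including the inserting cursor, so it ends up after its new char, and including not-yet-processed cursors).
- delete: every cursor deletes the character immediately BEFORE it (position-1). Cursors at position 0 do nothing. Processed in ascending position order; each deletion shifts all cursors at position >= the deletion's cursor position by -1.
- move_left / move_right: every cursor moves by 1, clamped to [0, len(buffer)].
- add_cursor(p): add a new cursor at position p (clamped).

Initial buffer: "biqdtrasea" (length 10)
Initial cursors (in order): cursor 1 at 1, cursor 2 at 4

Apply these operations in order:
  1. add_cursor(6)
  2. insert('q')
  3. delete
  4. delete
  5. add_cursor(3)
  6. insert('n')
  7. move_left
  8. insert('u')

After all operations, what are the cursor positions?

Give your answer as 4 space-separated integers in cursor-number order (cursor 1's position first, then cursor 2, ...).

After op 1 (add_cursor(6)): buffer="biqdtrasea" (len 10), cursors c1@1 c2@4 c3@6, authorship ..........
After op 2 (insert('q')): buffer="bqiqdqtrqasea" (len 13), cursors c1@2 c2@6 c3@9, authorship .1...2..3....
After op 3 (delete): buffer="biqdtrasea" (len 10), cursors c1@1 c2@4 c3@6, authorship ..........
After op 4 (delete): buffer="iqtasea" (len 7), cursors c1@0 c2@2 c3@3, authorship .......
After op 5 (add_cursor(3)): buffer="iqtasea" (len 7), cursors c1@0 c2@2 c3@3 c4@3, authorship .......
After op 6 (insert('n')): buffer="niqntnnasea" (len 11), cursors c1@1 c2@4 c3@7 c4@7, authorship 1..2.34....
After op 7 (move_left): buffer="niqntnnasea" (len 11), cursors c1@0 c2@3 c3@6 c4@6, authorship 1..2.34....
After op 8 (insert('u')): buffer="uniquntnuunasea" (len 15), cursors c1@1 c2@5 c3@10 c4@10, authorship 11..22.3344....

Answer: 1 5 10 10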